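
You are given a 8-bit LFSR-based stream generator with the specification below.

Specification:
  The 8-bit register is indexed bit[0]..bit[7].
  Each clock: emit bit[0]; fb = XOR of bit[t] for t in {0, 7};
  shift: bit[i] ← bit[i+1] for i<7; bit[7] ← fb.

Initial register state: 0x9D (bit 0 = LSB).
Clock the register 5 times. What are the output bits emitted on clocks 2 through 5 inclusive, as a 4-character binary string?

0111

reg_0 = 0x9D
clock 1: out=1, reg = 0x4E
clock 2: out=0, reg = 0x27
clock 3: out=1, reg = 0x93
clock 4: out=1, reg = 0x49
clock 5: out=1, reg = 0xA4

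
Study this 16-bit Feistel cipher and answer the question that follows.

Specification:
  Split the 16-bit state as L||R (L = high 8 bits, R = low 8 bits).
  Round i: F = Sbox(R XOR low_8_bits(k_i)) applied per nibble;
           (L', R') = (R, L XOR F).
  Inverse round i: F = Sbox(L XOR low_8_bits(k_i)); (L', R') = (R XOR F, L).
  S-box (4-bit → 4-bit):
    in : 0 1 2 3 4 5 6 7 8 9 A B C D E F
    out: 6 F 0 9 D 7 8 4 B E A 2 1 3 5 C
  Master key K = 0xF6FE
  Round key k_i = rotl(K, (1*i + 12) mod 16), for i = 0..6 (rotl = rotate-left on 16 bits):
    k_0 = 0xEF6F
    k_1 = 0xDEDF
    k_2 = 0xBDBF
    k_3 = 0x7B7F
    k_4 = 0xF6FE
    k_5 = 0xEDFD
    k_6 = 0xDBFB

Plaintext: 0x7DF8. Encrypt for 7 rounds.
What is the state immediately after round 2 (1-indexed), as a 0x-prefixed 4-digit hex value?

0x9920

s_0 = plaintext = 0x7DF8
s_1 = Round(s_0, k_0) = 0xF899
s_2 = Round(s_1, k_1) = 0x9920
s_3 = Round(s_2, k_2) = 0x2075
s_4 = Round(s_3, k_3) = 0x754A
s_5 = Round(s_4, k_4) = 0x4A58
s_6 = Round(s_5, k_5) = 0x58ED
s_7 = Round(s_6, k_6) = 0xEDA0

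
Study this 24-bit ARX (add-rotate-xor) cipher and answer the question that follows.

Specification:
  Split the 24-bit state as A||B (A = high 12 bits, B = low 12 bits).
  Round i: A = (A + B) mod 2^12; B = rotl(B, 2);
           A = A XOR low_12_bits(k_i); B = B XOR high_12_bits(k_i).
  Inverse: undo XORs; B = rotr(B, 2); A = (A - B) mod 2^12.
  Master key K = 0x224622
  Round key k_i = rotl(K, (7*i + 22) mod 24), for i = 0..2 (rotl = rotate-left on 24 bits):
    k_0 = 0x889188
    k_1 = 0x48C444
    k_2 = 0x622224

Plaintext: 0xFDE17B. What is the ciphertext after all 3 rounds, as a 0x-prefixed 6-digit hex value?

s_0 = plaintext = 0xFDE17B
s_1 = Round(s_0, k_0) = 0x0D1D65
s_2 = Round(s_1, k_1) = 0xA7211B
s_3 = Round(s_2, k_2) = 0x9A924E

0x9A924E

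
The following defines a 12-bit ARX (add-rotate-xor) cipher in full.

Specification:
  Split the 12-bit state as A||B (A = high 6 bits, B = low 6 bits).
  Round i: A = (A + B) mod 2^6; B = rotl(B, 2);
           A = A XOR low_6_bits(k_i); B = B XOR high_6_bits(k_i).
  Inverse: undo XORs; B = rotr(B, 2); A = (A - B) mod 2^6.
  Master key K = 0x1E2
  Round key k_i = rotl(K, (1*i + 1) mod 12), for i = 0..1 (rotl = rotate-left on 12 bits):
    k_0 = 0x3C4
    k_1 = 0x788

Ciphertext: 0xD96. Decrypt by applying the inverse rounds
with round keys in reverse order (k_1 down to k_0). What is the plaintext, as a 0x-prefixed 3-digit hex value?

s_0 = ciphertext = 0xD96
s_1 = InvRound(s_0, k_1) = 0xF02
s_2 = InvRound(s_1, k_0) = 0x953

0x953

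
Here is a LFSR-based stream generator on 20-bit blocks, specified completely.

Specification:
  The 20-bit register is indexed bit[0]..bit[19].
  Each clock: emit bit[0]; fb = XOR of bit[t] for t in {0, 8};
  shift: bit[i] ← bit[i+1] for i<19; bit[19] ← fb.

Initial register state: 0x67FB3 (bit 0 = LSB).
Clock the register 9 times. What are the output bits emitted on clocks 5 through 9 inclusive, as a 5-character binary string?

reg_0 = 0x67FB3
clock 1: out=1, reg = 0x33FD9
clock 2: out=1, reg = 0x19FEC
clock 3: out=0, reg = 0x8CFF6
clock 4: out=0, reg = 0xC67FB
clock 5: out=1, reg = 0x633FD
clock 6: out=1, reg = 0x319FE
clock 7: out=0, reg = 0x98CFF
clock 8: out=1, reg = 0xCC67F
clock 9: out=1, reg = 0xE633F

11011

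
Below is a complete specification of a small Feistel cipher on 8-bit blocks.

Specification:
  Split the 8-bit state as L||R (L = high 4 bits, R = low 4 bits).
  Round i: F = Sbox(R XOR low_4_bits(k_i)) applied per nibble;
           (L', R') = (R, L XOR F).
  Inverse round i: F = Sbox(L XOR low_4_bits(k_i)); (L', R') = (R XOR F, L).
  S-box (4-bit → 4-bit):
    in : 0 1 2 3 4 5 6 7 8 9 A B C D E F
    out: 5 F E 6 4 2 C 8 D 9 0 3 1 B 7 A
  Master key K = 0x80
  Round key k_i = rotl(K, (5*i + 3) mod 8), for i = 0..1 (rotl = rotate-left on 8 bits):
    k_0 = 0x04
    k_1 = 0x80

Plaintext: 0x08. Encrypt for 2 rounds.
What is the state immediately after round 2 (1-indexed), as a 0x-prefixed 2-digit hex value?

s_0 = plaintext = 0x08
s_1 = Round(s_0, k_0) = 0x81
s_2 = Round(s_1, k_1) = 0x17

0x17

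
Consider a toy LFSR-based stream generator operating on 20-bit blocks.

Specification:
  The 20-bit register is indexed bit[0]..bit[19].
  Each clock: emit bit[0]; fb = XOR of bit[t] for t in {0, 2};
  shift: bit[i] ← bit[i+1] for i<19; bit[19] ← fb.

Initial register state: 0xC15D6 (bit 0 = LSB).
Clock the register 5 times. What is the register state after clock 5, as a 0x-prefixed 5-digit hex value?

0x1E0AE

reg_0 = 0xC15D6
clock 1: out=0, reg = 0xE0AEB
clock 2: out=1, reg = 0xF0575
clock 3: out=1, reg = 0x782BA
clock 4: out=0, reg = 0x3C15D
clock 5: out=1, reg = 0x1E0AE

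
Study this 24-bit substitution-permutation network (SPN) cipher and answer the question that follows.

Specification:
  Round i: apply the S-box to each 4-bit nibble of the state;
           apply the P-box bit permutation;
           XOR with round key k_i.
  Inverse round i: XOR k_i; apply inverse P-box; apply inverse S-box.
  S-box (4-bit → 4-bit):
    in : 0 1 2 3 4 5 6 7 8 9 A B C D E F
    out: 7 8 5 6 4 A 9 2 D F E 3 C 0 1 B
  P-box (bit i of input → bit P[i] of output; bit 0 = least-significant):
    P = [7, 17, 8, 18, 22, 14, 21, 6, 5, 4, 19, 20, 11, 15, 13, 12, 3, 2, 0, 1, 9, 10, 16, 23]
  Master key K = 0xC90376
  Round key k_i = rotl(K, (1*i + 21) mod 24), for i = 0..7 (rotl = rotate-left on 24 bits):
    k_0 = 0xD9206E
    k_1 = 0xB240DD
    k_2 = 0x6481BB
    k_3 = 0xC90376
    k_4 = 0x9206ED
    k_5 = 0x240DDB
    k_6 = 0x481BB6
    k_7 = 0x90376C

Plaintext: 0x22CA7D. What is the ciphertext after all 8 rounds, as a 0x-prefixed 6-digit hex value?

s_0 = plaintext = 0x22CA7D
s_1 = Round(s_0, k_0) = 0xC05277
s_2 = Round(s_1, k_1) = 0x3990F0
s_3 = Round(s_2, k_2) = 0x2F7C44
s_4 = Round(s_3, k_3) = 0xF08078
s_5 = Round(s_4, k_4) = 0x1E7950
s_6 = Round(s_5, k_5) = 0xBECC23
s_7 = Round(s_6, k_6) = 0x322CBE
s_8 = Round(s_7, k_7) = 0xC95BE5

0xC95BE5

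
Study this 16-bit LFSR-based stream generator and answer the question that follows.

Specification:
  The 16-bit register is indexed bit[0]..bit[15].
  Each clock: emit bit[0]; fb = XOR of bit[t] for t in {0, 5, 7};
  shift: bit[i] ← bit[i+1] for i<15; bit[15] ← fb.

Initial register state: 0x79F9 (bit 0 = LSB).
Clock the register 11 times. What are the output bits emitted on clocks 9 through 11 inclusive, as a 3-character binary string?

reg_0 = 0x79F9
clock 1: out=1, reg = 0xBCFC
clock 2: out=0, reg = 0x5E7E
clock 3: out=0, reg = 0xAF3F
clock 4: out=1, reg = 0x579F
clock 5: out=1, reg = 0x2BCF
clock 6: out=1, reg = 0x15E7
clock 7: out=1, reg = 0x8AF3
clock 8: out=1, reg = 0xC579
clock 9: out=1, reg = 0x62BC
clock 10: out=0, reg = 0x315E
clock 11: out=0, reg = 0x18AF

100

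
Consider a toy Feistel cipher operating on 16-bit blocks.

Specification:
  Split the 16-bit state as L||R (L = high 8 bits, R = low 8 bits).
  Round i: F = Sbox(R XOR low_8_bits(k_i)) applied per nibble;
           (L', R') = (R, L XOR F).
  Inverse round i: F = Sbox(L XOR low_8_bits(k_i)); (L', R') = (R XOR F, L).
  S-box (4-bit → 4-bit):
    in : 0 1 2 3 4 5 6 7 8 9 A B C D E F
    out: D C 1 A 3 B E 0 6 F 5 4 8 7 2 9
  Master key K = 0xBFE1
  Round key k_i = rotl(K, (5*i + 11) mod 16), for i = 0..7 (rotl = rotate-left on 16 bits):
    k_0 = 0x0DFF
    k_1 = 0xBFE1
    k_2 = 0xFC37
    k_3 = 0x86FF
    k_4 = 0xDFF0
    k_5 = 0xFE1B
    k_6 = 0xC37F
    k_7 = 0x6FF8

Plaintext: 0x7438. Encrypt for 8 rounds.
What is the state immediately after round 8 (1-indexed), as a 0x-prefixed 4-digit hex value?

0xF929

s_0 = plaintext = 0x7438
s_1 = Round(s_0, k_0) = 0x38F4
s_2 = Round(s_1, k_1) = 0xF4F3
s_3 = Round(s_2, k_2) = 0xF377
s_4 = Round(s_3, k_3) = 0x7795
s_5 = Round(s_4, k_4) = 0x959C
s_6 = Round(s_5, k_5) = 0x9CF5
s_7 = Round(s_6, k_6) = 0xF5F9
s_8 = Round(s_7, k_7) = 0xF929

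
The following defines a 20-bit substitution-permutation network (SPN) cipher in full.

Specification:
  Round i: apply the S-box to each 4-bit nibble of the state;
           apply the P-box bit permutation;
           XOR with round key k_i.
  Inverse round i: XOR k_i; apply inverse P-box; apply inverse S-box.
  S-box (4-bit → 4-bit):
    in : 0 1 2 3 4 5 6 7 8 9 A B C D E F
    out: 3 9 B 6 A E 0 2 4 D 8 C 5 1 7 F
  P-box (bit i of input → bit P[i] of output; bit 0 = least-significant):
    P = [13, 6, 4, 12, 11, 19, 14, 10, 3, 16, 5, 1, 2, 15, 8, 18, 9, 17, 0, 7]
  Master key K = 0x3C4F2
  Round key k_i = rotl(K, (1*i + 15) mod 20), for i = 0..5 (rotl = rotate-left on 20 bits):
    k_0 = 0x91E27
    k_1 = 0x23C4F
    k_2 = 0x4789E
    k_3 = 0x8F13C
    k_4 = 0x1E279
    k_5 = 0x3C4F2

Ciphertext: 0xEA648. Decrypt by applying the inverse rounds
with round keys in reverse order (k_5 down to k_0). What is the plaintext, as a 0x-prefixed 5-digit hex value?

s_0 = ciphertext = 0xEA648
s_1 = InvRound(s_0, k_5) = 0x1AF3C
s_2 = InvRound(s_1, k_4) = 0x8C697
s_3 = InvRound(s_2, k_3) = 0x989A1
s_4 = InvRound(s_3, k_2) = 0x8FF39
s_5 = InvRound(s_4, k_1) = 0x0EB33
s_6 = InvRound(s_5, k_0) = 0x6E759

0x6E759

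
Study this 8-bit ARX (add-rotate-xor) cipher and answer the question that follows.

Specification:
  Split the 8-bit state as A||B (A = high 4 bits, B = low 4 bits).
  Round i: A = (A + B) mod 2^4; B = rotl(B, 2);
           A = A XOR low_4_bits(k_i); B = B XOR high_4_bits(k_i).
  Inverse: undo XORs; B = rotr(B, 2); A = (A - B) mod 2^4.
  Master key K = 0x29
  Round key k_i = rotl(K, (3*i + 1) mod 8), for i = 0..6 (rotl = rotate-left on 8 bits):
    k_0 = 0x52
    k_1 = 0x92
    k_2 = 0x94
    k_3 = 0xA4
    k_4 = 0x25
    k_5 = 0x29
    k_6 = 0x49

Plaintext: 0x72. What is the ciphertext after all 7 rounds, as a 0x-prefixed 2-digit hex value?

0xB6

s_0 = plaintext = 0x72
s_1 = Round(s_0, k_0) = 0xBD
s_2 = Round(s_1, k_1) = 0xAE
s_3 = Round(s_2, k_2) = 0xC2
s_4 = Round(s_3, k_3) = 0xA2
s_5 = Round(s_4, k_4) = 0x9A
s_6 = Round(s_5, k_5) = 0xA8
s_7 = Round(s_6, k_6) = 0xB6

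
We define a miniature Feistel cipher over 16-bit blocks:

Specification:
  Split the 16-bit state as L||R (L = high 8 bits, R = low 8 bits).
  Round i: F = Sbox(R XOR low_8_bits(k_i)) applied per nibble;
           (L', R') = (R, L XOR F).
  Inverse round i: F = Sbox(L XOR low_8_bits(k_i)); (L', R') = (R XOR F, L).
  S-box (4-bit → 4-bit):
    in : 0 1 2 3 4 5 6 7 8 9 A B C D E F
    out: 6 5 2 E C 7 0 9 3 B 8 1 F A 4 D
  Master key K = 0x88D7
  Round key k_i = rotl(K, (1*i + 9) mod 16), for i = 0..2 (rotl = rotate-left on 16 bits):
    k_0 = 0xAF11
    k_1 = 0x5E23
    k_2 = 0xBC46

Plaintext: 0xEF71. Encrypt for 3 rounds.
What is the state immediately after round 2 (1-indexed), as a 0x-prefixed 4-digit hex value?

s_0 = plaintext = 0xEF71
s_1 = Round(s_0, k_0) = 0x71E9
s_2 = Round(s_1, k_1) = 0xE989
s_3 = Round(s_2, k_2) = 0x8914

0xE989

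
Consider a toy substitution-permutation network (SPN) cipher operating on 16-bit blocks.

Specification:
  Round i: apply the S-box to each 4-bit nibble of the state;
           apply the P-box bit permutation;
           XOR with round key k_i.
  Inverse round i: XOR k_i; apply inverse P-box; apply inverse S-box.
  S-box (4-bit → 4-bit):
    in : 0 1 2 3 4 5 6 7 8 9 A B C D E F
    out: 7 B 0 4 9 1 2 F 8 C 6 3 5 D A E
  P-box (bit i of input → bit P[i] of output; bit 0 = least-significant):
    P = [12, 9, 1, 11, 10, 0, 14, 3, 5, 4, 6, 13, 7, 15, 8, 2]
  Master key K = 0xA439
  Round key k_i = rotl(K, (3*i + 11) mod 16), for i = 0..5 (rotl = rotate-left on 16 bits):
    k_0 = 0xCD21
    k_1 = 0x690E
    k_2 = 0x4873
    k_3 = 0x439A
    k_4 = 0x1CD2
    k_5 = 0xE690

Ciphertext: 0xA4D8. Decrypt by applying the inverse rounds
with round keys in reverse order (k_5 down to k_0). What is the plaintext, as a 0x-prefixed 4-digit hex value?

s_0 = ciphertext = 0xA4D8
s_1 = InvRound(s_0, k_5) = 0x2396
s_2 = InvRound(s_1, k_4) = 0x9951
s_3 = InvRound(s_2, k_3) = 0xB3F7
s_4 = InvRound(s_3, k_2) = 0x7831
s_5 = InvRound(s_4, k_1) = 0x9BEC
s_6 = InvRound(s_5, k_0) = 0x437B

0x437B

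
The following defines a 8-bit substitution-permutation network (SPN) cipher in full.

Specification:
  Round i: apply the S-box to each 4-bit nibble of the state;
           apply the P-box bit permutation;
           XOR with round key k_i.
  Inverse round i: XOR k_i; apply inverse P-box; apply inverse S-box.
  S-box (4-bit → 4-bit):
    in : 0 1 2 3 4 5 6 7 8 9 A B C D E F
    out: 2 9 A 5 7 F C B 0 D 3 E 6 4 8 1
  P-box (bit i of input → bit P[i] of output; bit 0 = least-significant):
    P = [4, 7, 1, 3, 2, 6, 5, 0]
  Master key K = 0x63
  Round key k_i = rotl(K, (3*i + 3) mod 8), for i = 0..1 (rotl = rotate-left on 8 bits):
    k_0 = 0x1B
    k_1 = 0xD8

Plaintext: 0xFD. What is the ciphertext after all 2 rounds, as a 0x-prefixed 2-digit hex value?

0xDF

s_0 = plaintext = 0xFD
s_1 = Round(s_0, k_0) = 0x1D
s_2 = Round(s_1, k_1) = 0xDF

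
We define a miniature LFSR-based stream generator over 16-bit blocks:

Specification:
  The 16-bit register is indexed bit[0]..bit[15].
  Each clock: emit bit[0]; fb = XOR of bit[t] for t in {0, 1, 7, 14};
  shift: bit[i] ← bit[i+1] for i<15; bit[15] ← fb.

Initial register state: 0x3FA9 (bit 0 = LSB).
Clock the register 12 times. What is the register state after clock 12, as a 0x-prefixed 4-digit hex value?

0xEAA3

reg_0 = 0x3FA9
clock 1: out=1, reg = 0x1FD4
clock 2: out=0, reg = 0x8FEA
clock 3: out=0, reg = 0x47F5
clock 4: out=1, reg = 0xA3FA
clock 5: out=0, reg = 0x51FD
clock 6: out=1, reg = 0xA8FE
clock 7: out=0, reg = 0x547F
clock 8: out=1, reg = 0xAA3F
clock 9: out=1, reg = 0x551F
clock 10: out=1, reg = 0xAA8F
clock 11: out=1, reg = 0xD547
clock 12: out=1, reg = 0xEAA3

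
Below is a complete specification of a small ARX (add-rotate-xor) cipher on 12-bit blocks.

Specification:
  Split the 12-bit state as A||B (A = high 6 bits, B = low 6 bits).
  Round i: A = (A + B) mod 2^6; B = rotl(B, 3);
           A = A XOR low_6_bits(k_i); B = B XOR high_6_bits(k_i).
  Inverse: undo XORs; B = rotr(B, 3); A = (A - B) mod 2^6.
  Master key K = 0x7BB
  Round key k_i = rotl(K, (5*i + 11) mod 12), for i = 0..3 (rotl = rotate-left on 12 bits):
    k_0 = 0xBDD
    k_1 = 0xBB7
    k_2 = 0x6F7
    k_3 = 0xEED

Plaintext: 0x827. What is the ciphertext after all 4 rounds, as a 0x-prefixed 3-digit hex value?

0x6D4

s_0 = plaintext = 0x827
s_1 = Round(s_0, k_0) = 0x693
s_2 = Round(s_1, k_1) = 0x6B4
s_3 = Round(s_2, k_2) = 0xE7D
s_4 = Round(s_3, k_3) = 0x6D4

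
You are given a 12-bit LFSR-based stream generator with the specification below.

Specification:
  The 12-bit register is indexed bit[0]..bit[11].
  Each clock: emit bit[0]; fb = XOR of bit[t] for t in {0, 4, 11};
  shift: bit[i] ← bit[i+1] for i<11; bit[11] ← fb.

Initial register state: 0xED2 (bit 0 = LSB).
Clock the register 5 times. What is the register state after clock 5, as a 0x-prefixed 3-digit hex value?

0x576

reg_0 = 0xED2
clock 1: out=0, reg = 0x769
clock 2: out=1, reg = 0xBB4
clock 3: out=0, reg = 0x5DA
clock 4: out=0, reg = 0xAED
clock 5: out=1, reg = 0x576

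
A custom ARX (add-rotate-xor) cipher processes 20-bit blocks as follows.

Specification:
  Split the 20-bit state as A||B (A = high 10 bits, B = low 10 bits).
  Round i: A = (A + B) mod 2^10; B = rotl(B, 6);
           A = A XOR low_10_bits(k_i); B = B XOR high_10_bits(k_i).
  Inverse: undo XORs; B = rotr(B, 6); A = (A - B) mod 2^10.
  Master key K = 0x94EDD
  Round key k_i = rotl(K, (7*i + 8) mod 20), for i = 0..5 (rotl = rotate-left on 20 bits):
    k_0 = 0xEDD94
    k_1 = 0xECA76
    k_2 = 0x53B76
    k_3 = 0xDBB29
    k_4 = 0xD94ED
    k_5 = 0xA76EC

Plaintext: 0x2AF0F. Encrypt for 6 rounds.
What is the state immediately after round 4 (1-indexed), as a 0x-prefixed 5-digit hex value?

0xB4520

s_0 = plaintext = 0x2AF0F
s_1 = Round(s_0, k_0) = 0x8B847
s_2 = Round(s_1, k_1) = 0x00E76
s_3 = Round(s_2, k_2) = 0x43CE9
s_4 = Round(s_3, k_3) = 0xB4520
s_5 = Round(s_4, k_4) = 0xC7377
s_6 = Round(s_5, k_5) = 0x1FF6A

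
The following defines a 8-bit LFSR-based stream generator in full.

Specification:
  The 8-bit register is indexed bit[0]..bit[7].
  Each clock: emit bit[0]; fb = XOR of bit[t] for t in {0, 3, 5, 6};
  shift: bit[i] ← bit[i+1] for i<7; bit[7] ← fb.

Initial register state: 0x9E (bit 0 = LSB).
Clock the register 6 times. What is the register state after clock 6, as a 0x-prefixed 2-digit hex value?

0xBE

reg_0 = 0x9E
clock 1: out=0, reg = 0xCF
clock 2: out=1, reg = 0xE7
clock 3: out=1, reg = 0xF3
clock 4: out=1, reg = 0xF9
clock 5: out=1, reg = 0x7C
clock 6: out=0, reg = 0xBE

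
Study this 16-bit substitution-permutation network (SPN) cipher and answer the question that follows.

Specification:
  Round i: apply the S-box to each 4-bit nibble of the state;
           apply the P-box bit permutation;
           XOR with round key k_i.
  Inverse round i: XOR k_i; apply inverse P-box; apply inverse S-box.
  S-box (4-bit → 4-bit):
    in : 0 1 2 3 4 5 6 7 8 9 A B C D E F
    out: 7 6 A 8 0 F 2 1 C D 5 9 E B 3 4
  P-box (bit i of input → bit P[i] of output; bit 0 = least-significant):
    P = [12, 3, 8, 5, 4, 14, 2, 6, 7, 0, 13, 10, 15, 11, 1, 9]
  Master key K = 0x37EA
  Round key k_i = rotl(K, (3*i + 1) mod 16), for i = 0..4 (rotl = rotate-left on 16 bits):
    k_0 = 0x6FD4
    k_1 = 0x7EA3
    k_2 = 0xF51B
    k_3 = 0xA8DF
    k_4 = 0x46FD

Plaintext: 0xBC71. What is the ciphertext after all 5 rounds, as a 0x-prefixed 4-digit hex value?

s_0 = plaintext = 0xBC71
s_1 = Round(s_0, k_0) = 0xC8CD
s_2 = Round(s_1, k_1) = 0x00CD
s_3 = Round(s_2, k_2) = 0x0DF4
s_4 = Round(s_3, k_3) = 0x2458
s_5 = Round(s_4, k_4) = 0x0D89

0x0D89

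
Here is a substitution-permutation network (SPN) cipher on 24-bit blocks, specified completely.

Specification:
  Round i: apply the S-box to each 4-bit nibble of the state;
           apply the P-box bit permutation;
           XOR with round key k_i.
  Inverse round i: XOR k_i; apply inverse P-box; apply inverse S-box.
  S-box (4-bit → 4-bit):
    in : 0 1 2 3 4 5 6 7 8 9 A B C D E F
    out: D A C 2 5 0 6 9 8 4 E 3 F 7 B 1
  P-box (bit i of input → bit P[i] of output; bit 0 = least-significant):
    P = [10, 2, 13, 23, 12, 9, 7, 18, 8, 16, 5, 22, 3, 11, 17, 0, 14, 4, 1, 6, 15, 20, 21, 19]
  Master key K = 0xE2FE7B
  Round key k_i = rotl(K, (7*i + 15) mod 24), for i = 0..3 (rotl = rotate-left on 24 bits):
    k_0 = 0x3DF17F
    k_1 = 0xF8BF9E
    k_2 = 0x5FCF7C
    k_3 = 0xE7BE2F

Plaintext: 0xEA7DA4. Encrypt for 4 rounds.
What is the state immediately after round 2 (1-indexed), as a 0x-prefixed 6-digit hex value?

0xD5DBFC

s_0 = plaintext = 0xEA7DA4
s_1 = Round(s_0, k_0) = 0x205684
s_2 = Round(s_1, k_1) = 0xD5DBFC
s_3 = Round(s_2, k_2) = 0xEC7270
s_4 = Round(s_3, k_3) = 0x3B4A54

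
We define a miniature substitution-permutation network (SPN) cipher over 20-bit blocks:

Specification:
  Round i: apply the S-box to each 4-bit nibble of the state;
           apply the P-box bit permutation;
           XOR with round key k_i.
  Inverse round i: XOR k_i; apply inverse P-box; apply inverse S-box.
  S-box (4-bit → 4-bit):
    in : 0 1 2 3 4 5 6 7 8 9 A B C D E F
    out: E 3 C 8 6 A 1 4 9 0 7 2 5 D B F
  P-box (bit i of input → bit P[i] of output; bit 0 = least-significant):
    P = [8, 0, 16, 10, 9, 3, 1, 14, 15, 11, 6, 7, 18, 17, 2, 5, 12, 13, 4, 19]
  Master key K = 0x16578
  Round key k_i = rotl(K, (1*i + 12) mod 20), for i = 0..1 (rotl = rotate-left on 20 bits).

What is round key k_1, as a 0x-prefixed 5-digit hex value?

K = 0x16578
k_0 = rotl(K, (1*0+12) mod 20) = rotl(K, 12) = 0x78165
k_1 = rotl(K, (1*1+12) mod 20) = rotl(K, 13) = 0xF02CA

0xF02CA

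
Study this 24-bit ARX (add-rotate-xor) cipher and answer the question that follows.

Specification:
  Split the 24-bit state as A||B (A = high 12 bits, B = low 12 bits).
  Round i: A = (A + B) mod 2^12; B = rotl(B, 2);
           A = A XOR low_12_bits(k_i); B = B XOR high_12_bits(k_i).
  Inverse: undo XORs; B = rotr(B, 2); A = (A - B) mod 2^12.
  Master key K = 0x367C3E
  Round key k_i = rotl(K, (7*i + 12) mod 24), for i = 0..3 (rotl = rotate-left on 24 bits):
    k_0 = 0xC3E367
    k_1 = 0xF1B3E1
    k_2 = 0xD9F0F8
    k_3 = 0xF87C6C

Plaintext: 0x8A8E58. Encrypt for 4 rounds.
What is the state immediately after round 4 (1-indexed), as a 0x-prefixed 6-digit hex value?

s_0 = plaintext = 0x8A8E58
s_1 = Round(s_0, k_0) = 0x46755D
s_2 = Round(s_1, k_1) = 0xA25A6E
s_3 = Round(s_2, k_2) = 0x46B425
s_4 = Round(s_3, k_3) = 0x4FCF12

0x4FCF12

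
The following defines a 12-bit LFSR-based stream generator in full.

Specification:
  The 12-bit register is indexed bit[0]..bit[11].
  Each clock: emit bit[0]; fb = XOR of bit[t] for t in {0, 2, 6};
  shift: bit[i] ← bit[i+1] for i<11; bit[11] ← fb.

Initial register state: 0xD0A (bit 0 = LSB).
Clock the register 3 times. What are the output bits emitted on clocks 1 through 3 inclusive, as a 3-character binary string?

010

reg_0 = 0xD0A
clock 1: out=0, reg = 0x685
clock 2: out=1, reg = 0x342
clock 3: out=0, reg = 0x9A1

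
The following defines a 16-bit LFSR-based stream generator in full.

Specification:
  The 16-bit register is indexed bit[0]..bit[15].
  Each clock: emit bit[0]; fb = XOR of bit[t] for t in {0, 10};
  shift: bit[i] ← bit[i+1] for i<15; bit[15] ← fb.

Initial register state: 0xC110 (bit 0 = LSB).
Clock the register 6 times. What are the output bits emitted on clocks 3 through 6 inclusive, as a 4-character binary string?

reg_0 = 0xC110
clock 1: out=0, reg = 0x6088
clock 2: out=0, reg = 0x3044
clock 3: out=0, reg = 0x1822
clock 4: out=0, reg = 0x0C11
clock 5: out=1, reg = 0x0608
clock 6: out=0, reg = 0x8304

0010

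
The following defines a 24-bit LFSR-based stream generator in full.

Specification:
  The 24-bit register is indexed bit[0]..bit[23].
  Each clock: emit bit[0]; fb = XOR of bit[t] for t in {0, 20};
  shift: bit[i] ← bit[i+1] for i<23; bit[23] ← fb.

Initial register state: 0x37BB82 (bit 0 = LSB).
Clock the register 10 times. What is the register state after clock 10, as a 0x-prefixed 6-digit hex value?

reg_0 = 0x37BB82
clock 1: out=0, reg = 0x9BDDC1
clock 2: out=1, reg = 0x4DEEE0
clock 3: out=0, reg = 0x26F770
clock 4: out=0, reg = 0x137BB8
clock 5: out=0, reg = 0x89BDDC
clock 6: out=0, reg = 0x44DEEE
clock 7: out=0, reg = 0x226F77
clock 8: out=1, reg = 0x9137BB
clock 9: out=1, reg = 0x489BDD
clock 10: out=1, reg = 0xA44DEE

0xA44DEE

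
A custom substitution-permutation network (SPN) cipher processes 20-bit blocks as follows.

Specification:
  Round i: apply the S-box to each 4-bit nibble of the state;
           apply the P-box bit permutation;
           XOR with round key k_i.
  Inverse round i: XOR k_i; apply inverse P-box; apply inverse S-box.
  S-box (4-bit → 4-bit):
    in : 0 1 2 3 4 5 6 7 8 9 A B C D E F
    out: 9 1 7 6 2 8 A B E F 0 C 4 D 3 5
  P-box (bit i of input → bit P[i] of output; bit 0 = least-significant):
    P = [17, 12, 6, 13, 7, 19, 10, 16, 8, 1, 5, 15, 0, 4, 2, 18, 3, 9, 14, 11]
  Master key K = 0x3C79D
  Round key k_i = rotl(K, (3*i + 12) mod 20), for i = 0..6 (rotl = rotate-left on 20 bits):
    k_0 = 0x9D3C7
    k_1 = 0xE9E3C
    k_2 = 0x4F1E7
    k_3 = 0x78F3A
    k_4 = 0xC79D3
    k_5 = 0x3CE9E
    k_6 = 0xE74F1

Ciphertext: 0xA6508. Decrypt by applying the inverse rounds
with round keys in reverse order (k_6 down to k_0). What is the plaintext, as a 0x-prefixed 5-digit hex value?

0xA8AA8

s_0 = ciphertext = 0xA6508
s_1 = InvRound(s_0, k_6) = 0x17F13
s_2 = InvRound(s_1, k_5) = 0x1F017
s_3 = InvRound(s_2, k_4) = 0x5B07C
s_4 = InvRound(s_3, k_3) = 0x6CEC9
s_5 = InvRound(s_4, k_2) = 0x7C2C7
s_6 = InvRound(s_5, k_1) = 0xDE393
s_7 = InvRound(s_6, k_0) = 0xA8AA8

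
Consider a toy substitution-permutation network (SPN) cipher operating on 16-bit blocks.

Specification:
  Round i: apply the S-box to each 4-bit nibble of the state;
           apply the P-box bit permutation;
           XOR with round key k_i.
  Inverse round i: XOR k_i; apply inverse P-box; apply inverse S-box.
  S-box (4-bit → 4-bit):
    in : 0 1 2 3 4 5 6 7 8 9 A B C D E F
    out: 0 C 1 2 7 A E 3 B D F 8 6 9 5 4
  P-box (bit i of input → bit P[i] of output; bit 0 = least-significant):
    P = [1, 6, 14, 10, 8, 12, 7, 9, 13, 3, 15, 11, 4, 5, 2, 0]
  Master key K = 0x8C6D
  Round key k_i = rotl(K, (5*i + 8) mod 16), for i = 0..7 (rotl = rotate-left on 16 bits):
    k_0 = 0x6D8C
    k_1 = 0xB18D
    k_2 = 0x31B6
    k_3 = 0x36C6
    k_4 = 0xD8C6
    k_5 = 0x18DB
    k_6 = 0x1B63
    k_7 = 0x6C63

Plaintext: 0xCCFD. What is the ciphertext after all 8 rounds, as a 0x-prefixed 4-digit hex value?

0xFC2B

s_0 = plaintext = 0xCCFD
s_1 = Round(s_0, k_0) = 0xE922
s_2 = Round(s_1, k_1) = 0x189B
s_3 = Round(s_2, k_2) = 0x1E3B
s_4 = Round(s_3, k_3) = 0x82C3
s_5 = Round(s_4, k_4) = 0xE837
s_6 = Round(s_5, k_5) = 0x2085
s_7 = Round(s_6, k_6) = 0x0C33
s_8 = Round(s_7, k_7) = 0xFC2B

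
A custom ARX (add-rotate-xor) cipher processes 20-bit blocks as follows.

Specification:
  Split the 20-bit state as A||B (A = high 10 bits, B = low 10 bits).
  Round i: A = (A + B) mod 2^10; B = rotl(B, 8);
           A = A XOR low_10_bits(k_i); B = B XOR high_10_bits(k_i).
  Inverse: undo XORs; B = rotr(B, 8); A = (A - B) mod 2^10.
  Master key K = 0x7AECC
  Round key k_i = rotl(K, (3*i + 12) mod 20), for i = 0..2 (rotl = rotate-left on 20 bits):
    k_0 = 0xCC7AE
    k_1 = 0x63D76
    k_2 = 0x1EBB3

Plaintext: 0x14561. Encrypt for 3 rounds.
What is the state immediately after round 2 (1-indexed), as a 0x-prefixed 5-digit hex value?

0x7CC15

s_0 = plaintext = 0x14561
s_1 = Round(s_0, k_0) = 0x87269
s_2 = Round(s_1, k_1) = 0x7CC15
s_3 = Round(s_2, k_2) = 0x6ED7F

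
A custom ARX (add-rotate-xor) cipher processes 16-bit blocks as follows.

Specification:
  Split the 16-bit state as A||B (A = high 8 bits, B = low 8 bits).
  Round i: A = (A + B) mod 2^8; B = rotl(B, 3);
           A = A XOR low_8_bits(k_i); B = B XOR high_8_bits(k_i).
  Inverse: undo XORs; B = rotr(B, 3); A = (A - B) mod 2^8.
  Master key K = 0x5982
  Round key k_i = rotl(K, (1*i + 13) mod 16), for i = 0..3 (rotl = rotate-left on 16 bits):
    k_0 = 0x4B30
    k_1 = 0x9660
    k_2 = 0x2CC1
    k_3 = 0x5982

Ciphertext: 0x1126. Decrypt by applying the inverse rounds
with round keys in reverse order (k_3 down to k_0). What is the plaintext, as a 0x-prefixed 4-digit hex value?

0xAED2

s_0 = ciphertext = 0x1126
s_1 = InvRound(s_0, k_3) = 0xA4EF
s_2 = InvRound(s_1, k_2) = 0xED78
s_3 = InvRound(s_2, k_1) = 0xB0DD
s_4 = InvRound(s_3, k_0) = 0xAED2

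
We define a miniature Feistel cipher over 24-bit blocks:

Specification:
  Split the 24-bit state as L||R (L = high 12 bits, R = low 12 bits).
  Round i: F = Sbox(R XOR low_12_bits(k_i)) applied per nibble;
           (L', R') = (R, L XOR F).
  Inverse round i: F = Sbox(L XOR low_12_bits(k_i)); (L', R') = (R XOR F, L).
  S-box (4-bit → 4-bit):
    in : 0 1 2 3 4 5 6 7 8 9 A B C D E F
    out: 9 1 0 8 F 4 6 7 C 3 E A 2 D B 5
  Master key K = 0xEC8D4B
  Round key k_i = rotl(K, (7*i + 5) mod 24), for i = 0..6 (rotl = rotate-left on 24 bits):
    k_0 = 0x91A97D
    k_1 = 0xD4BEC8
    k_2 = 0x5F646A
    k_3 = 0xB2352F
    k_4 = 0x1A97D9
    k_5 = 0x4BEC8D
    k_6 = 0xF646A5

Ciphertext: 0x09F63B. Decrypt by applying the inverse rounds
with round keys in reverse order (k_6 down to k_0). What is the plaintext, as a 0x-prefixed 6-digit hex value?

0x4D9E78

s_0 = ciphertext = 0x09F63B
s_1 = InvRound(s_0, k_6) = 0x0B509F
s_2 = InvRound(s_1, k_5) = 0x2130B5
s_3 = InvRound(s_2, k_4) = 0x49B213
s_4 = InvRound(s_3, k_3) = 0x3BC49B
s_5 = InvRound(s_4, k_2) = 0x34D3BC
s_6 = InvRound(s_5, k_1) = 0xE7834D
s_7 = InvRound(s_6, k_0) = 0x4D9E78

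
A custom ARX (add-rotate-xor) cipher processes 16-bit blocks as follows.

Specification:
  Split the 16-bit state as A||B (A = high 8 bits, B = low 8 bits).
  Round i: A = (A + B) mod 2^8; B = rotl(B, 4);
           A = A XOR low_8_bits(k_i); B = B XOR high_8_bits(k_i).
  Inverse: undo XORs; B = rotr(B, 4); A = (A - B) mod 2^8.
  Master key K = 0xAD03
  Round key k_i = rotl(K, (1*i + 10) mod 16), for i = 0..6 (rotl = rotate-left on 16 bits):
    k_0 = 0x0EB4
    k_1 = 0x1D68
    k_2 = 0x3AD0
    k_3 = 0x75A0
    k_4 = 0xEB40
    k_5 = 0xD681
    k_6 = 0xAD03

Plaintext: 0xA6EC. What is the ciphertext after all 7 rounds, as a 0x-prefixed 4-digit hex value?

0xAB57

s_0 = plaintext = 0xA6EC
s_1 = Round(s_0, k_0) = 0x26C0
s_2 = Round(s_1, k_1) = 0x8E11
s_3 = Round(s_2, k_2) = 0x4F2B
s_4 = Round(s_3, k_3) = 0xDAC7
s_5 = Round(s_4, k_4) = 0xE197
s_6 = Round(s_5, k_5) = 0xF9AF
s_7 = Round(s_6, k_6) = 0xAB57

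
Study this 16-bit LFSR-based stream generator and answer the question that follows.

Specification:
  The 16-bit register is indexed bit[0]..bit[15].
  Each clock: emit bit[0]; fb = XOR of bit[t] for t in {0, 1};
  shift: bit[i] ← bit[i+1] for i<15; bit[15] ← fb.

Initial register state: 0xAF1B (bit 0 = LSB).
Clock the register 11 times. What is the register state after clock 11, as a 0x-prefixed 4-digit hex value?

reg_0 = 0xAF1B
clock 1: out=1, reg = 0x578D
clock 2: out=1, reg = 0xABC6
clock 3: out=0, reg = 0xD5E3
clock 4: out=1, reg = 0x6AF1
clock 5: out=1, reg = 0xB578
clock 6: out=0, reg = 0x5ABC
clock 7: out=0, reg = 0x2D5E
clock 8: out=0, reg = 0x96AF
clock 9: out=1, reg = 0x4B57
clock 10: out=1, reg = 0x25AB
clock 11: out=1, reg = 0x12D5

0x12D5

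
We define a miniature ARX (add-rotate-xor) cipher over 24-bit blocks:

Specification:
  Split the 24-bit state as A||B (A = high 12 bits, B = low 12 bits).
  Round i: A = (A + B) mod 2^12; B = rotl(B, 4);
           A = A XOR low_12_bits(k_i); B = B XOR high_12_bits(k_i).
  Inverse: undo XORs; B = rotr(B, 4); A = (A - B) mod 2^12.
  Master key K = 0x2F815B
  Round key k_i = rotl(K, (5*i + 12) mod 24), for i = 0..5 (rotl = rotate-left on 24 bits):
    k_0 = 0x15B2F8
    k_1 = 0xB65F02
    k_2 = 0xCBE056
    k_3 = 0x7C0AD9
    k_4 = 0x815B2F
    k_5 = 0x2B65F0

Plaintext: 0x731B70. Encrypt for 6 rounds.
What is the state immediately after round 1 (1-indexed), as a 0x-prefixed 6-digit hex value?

s_0 = plaintext = 0x731B70
s_1 = Round(s_0, k_0) = 0x059650
s_2 = Round(s_1, k_1) = 0x9ABE63
s_3 = Round(s_2, k_2) = 0x858A80
s_4 = Round(s_3, k_3) = 0x801FCA
s_5 = Round(s_4, k_4) = 0xCE44BA
s_6 = Round(s_5, k_5) = 0x46E912

0x059650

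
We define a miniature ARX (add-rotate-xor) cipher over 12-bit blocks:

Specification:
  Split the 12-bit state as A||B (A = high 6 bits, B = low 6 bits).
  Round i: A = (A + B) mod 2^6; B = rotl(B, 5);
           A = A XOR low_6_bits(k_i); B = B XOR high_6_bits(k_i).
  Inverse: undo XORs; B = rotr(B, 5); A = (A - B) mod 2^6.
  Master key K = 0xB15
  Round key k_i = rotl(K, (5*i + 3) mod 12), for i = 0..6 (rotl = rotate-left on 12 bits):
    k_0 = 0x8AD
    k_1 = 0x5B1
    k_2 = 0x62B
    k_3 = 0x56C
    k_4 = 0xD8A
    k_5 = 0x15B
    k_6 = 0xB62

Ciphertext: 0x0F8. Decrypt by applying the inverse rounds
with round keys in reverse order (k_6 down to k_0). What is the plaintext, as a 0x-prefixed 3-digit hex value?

0xFBE

s_0 = ciphertext = 0x0F8
s_1 = InvRound(s_0, k_6) = 0xDEA
s_2 = InvRound(s_1, k_5) = 0x35F
s_3 = InvRound(s_2, k_4) = 0xD13
s_4 = InvRound(s_3, k_3) = 0x30C
s_5 = InvRound(s_4, k_2) = 0xFE8
s_6 = InvRound(s_5, k_1) = 0x47D
s_7 = InvRound(s_6, k_0) = 0xFBE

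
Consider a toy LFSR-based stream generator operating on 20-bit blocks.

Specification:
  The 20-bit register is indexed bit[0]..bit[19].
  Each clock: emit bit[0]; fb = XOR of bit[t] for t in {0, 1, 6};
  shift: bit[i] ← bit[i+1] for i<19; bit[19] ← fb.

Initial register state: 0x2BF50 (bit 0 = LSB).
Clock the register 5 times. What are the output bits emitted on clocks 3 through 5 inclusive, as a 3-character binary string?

001

reg_0 = 0x2BF50
clock 1: out=0, reg = 0x95FA8
clock 2: out=0, reg = 0x4AFD4
clock 3: out=0, reg = 0xA57EA
clock 4: out=0, reg = 0x52BF5
clock 5: out=1, reg = 0x295FA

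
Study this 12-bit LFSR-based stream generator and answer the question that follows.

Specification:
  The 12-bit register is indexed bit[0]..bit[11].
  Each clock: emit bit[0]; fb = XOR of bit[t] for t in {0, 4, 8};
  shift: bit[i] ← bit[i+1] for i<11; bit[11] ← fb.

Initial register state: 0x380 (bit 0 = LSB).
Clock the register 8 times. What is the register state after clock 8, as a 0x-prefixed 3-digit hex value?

0x0B3

reg_0 = 0x380
clock 1: out=0, reg = 0x9C0
clock 2: out=0, reg = 0xCE0
clock 3: out=0, reg = 0x670
clock 4: out=0, reg = 0xB38
clock 5: out=0, reg = 0x59C
clock 6: out=0, reg = 0x2CE
clock 7: out=0, reg = 0x167
clock 8: out=1, reg = 0x0B3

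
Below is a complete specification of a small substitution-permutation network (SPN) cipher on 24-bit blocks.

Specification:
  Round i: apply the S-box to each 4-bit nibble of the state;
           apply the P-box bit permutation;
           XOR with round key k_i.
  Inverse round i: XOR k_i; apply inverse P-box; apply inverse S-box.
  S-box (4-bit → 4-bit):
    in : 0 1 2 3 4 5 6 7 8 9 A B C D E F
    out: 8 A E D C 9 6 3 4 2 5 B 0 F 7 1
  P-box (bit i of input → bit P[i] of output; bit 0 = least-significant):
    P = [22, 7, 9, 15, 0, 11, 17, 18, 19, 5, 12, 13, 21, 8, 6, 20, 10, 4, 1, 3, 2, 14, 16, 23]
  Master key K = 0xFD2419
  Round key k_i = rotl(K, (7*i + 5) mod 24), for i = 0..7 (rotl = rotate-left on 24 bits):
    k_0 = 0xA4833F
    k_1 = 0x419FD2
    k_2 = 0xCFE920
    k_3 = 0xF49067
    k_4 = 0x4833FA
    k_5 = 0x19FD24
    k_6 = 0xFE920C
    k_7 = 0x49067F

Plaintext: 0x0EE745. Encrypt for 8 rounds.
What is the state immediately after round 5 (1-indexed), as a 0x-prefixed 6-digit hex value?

0xA5F0E2

s_0 = plaintext = 0x0EE745
s_1 = Round(s_0, k_0) = 0x4A064D
s_2 = Round(s_1, k_1) = 0x960970
s_3 = Round(s_2, k_2) = 0xDF2113
s_4 = Round(s_3, k_3) = 0x217F03
s_5 = Round(s_4, k_4) = 0xA5F0E2
s_6 = Round(s_5, k_5) = 0x3A53A9
s_7 = Round(s_6, k_6) = 0x45A68B
s_8 = Round(s_7, k_7) = 0xAA9297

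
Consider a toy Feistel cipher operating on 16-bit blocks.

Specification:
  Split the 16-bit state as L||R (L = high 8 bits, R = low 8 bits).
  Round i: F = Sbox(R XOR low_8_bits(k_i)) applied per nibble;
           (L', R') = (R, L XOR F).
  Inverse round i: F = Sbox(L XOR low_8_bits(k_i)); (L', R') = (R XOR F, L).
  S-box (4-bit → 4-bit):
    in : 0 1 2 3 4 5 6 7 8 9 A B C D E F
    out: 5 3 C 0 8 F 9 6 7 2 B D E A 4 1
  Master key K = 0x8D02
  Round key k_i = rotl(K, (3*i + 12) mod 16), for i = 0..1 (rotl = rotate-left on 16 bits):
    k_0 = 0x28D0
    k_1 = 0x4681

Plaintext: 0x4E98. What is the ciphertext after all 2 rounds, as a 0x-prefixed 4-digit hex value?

0xC91F

s_0 = plaintext = 0x4E98
s_1 = Round(s_0, k_0) = 0x98C9
s_2 = Round(s_1, k_1) = 0xC91F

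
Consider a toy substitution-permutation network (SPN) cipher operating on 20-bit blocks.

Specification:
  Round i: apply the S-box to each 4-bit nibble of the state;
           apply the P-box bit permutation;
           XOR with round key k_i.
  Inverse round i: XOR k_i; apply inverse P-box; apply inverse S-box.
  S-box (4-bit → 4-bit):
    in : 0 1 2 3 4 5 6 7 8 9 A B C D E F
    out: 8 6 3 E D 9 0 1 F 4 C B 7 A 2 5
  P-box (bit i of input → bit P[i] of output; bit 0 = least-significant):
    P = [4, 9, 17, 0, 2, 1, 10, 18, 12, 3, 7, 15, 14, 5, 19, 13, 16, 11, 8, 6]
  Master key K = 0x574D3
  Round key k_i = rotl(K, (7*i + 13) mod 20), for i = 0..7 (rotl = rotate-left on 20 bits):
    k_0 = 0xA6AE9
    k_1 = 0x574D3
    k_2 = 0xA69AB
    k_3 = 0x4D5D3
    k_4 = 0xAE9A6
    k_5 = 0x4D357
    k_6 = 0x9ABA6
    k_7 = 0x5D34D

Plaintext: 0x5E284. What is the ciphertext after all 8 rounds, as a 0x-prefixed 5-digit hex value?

s_0 = plaintext = 0x5E284
s_1 = Round(s_0, k_0) = 0xD7E96
s_2 = Round(s_1, k_1) = 0x5389B
s_3 = Round(s_2, k_2) = 0x3DF52
s_4 = Round(s_3, k_3) = 0x0EE27
s_5 = Round(s_4, k_4) = 0xAE9D8
s_6 = Round(s_5, k_5) = 0x2D0A4
s_7 = Round(s_6, k_6) = 0xE0797
s_8 = Round(s_7, k_7) = 0x5EF5D

0x5EF5D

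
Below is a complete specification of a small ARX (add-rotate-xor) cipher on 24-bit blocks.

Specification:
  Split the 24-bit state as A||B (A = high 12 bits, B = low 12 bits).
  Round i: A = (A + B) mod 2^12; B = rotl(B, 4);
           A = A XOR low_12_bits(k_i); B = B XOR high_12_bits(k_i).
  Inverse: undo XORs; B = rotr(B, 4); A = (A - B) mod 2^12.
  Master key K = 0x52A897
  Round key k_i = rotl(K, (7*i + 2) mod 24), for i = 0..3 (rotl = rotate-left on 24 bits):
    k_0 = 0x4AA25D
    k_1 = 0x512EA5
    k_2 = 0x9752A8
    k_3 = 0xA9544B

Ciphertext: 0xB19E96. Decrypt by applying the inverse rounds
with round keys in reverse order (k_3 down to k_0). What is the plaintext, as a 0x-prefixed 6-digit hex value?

s_0 = ciphertext = 0xB19E96
s_1 = InvRound(s_0, k_3) = 0xC12340
s_2 = InvRound(s_1, k_2) = 0x9175A3
s_3 = InvRound(s_2, k_1) = 0x6A710B
s_4 = InvRound(s_3, k_0) = 0x3A015A

0x3A015A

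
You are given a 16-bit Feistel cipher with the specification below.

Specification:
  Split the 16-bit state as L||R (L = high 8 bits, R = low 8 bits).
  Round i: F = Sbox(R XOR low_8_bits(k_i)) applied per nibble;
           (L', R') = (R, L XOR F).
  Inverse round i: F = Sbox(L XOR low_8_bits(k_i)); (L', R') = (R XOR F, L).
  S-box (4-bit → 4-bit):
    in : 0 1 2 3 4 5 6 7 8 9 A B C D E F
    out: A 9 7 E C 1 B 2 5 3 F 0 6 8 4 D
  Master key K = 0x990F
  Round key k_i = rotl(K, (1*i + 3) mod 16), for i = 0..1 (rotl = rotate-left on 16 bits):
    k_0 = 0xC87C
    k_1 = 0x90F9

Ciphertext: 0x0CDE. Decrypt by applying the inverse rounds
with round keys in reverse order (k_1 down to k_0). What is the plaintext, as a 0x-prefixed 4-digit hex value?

0x220F

s_0 = ciphertext = 0x0CDE
s_1 = InvRound(s_0, k_1) = 0x0F0C
s_2 = InvRound(s_1, k_0) = 0x220F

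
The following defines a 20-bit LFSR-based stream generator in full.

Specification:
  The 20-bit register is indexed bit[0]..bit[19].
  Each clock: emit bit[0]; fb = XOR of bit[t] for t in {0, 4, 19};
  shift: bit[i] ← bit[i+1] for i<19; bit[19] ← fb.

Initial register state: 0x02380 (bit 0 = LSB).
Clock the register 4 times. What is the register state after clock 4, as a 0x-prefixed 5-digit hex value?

reg_0 = 0x02380
clock 1: out=0, reg = 0x011C0
clock 2: out=0, reg = 0x008E0
clock 3: out=0, reg = 0x00470
clock 4: out=0, reg = 0x80238

0x80238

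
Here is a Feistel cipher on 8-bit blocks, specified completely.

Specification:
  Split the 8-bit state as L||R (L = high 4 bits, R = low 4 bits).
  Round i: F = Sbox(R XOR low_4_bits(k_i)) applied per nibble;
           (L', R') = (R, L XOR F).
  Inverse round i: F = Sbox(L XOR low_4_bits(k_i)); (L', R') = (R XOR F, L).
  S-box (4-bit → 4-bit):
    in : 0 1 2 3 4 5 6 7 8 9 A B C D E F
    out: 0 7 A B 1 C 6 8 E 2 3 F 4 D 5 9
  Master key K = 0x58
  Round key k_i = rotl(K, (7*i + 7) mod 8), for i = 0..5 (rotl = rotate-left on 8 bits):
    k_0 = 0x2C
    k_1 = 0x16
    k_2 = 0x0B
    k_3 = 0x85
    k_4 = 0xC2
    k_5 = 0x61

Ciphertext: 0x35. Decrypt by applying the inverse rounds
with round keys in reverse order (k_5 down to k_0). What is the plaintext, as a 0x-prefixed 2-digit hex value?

0x08

s_0 = ciphertext = 0x35
s_1 = InvRound(s_0, k_5) = 0xF3
s_2 = InvRound(s_1, k_4) = 0xEF
s_3 = InvRound(s_2, k_3) = 0x0E
s_4 = InvRound(s_3, k_2) = 0x10
s_5 = InvRound(s_4, k_1) = 0x81
s_6 = InvRound(s_5, k_0) = 0x08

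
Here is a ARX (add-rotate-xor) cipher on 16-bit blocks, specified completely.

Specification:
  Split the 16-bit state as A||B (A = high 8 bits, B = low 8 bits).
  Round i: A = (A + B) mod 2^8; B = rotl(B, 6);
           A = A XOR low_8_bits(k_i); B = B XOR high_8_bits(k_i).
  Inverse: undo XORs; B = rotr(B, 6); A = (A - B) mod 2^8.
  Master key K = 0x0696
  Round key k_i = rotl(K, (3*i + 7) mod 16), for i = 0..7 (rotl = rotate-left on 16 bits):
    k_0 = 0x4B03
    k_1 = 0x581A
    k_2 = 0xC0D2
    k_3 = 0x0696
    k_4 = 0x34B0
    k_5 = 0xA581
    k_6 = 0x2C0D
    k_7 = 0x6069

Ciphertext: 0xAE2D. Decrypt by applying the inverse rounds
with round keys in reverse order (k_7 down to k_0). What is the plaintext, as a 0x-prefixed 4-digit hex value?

s_0 = ciphertext = 0xAE2D
s_1 = InvRound(s_0, k_7) = 0x9235
s_2 = InvRound(s_1, k_6) = 0x3B64
s_3 = InvRound(s_2, k_5) = 0xB307
s_4 = InvRound(s_3, k_4) = 0x37CC
s_5 = InvRound(s_4, k_3) = 0x762B
s_6 = InvRound(s_5, k_2) = 0xF5AF
s_7 = InvRound(s_6, k_1) = 0x10DF
s_8 = InvRound(s_7, k_0) = 0xC152

0xC152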